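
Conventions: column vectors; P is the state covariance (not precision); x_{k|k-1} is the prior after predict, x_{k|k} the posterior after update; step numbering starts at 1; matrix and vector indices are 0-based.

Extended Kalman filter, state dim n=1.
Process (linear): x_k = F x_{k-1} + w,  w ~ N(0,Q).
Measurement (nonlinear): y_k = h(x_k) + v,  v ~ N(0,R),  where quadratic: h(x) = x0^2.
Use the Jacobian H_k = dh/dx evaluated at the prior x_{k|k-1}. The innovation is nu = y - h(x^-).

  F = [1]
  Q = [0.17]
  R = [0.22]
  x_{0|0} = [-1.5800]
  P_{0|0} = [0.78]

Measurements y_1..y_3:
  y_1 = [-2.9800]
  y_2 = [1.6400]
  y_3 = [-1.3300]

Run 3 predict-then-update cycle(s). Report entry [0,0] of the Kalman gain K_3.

step 1: x^-=[-1.5800]  P^-=[0.9500]  H_jac=[-3.1600]  S=[9.7063]  K=[-0.3093]  nu=[-5.4764]  x^+=[0.1138]  P^+=[0.0215]
step 2: x^-=[0.1138]  P^-=[0.1915]  H_jac=[0.2275]  S=[0.2299]  K=[0.1895]  nu=[1.6271]  x^+=[0.4221]  P^+=[0.1833]
step 3: x^-=[0.4221]  P^-=[0.3533]  H_jac=[0.8443]  S=[0.4718]  K=[0.6322]  nu=[-1.5082]  x^+=[-0.5313]  P^+=[0.1647]

K[0,0] = 0.6322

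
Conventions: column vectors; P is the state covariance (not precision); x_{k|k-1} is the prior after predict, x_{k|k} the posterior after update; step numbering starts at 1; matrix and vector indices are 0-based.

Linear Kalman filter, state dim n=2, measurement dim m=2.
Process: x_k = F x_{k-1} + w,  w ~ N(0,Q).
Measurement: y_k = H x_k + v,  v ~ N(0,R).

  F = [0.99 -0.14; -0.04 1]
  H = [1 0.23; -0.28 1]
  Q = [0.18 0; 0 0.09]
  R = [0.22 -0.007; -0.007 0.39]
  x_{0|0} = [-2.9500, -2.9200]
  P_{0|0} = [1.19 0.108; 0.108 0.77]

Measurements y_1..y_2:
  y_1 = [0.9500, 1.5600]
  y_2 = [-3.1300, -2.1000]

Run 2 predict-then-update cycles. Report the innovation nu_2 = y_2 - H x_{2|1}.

step 1: x^-=[-2.5117, -2.8020]  P^-=[1.3315 -0.0474; -0.0474 0.8533]  S=[1.5748 -0.2279; -0.2279 1.3742]  K=[0.8138 -0.1708; 0.1903 0.6621]  nu=[4.1062, 3.6587]  x^+=[0.2051, 0.4022]  P^+=[0.1850 -0.0205; -0.0205 0.2512]
step 2: x^-=[0.1467, 0.3940]  P^-=[0.3719 -0.0629; -0.0629 0.3431]  S=[0.5811 -0.0911; -0.0911 0.7975]  K=[0.5929 -0.1418; 0.1002 0.4638]  nu=[-3.3674, -2.4529]  x^+=[-1.5019, -1.0810]  P^+=[0.1363 -0.0213; -0.0213 0.1742]

innov = [-3.3674, -2.4529]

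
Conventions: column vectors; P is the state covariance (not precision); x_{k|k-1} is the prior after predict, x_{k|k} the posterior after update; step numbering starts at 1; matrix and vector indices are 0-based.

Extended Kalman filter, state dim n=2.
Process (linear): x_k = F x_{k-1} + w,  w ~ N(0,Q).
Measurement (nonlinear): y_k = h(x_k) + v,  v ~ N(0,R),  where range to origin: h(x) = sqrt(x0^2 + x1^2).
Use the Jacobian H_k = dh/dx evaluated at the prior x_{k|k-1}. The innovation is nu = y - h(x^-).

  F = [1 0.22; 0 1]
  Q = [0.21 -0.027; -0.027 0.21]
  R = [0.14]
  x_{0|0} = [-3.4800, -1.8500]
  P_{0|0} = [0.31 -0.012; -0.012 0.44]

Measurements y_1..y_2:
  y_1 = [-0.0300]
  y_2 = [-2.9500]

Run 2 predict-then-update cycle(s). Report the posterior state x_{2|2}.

step 1: x^-=[-3.8870, -1.8500]  P^-=[0.5360 0.0578; 0.0578 0.6500]  H_jac=[-0.9029 -0.4298]  S=[0.7419]  K=[-0.6858; -0.4469]  nu=[-4.3348]  x^+=[-0.9141, 0.0870]  P^+=[0.1870 -0.1696; -0.1696 0.5019]
step 2: x^-=[-0.8949, 0.0870]  P^-=[0.3467 -0.0862; -0.0862 0.7119]  H_jac=[-0.9953 0.0968]  S=[0.5067]  K=[-0.6975; 0.3052]  nu=[-3.8492]  x^+=[1.7897, -1.0877]  P^+=[0.1002 0.0217; 0.0217 0.6647]

x_post = [1.7897, -1.0877]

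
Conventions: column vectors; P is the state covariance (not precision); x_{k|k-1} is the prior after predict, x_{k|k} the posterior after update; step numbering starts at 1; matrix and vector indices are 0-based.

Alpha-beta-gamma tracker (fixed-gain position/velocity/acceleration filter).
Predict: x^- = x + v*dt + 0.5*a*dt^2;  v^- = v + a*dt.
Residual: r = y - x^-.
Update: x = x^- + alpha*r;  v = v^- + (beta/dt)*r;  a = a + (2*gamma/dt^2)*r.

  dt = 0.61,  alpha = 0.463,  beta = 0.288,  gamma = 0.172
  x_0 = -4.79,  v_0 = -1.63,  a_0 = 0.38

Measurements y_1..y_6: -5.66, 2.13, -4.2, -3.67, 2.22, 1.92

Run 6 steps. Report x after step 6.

x_post = 3.0381

step 1: x_pred=-5.7136  r=0.0536  x^+=-5.6888  v^+=-1.3729  a^+=0.4296
step 2: x_pred=-6.4463  r=8.5763  x^+=-2.4755  v^+=2.9383  a^+=8.3582
step 3: x_pred=0.8719  r=-5.0719  x^+=-1.4764  v^+=5.6422  a^+=3.6693
step 4: x_pred=2.6480  r=-6.3180  x^+=-0.2772  v^+=4.8975  a^+=-2.1716
step 5: x_pred=2.3063  r=-0.0863  x^+=2.2663  v^+=3.5321  a^+=-2.2513
step 6: x_pred=4.0021  r=-2.0821  x^+=3.0381  v^+=1.1758  a^+=-4.1762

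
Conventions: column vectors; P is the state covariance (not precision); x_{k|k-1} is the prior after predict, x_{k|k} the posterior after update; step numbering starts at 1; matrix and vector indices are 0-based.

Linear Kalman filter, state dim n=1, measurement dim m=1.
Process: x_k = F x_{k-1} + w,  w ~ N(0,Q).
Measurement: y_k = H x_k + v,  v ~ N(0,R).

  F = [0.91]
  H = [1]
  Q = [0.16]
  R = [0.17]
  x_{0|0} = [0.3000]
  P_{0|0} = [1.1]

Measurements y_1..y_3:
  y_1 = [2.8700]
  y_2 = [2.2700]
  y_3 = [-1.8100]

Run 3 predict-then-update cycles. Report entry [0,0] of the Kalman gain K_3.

K[0,0] = 0.5931

step 1: x^-=[0.2730]  P^-=[1.0709]  S=[1.2409]  K=[0.8630]  nu=[2.5970]  x^+=[2.5142]  P^+=[0.1467]
step 2: x^-=[2.2879]  P^-=[0.2815]  S=[0.4515]  K=[0.6235]  nu=[-0.0179]  x^+=[2.2768]  P^+=[0.1060]
step 3: x^-=[2.0718]  P^-=[0.2478]  S=[0.4178]  K=[0.5931]  nu=[-3.8818]  x^+=[-0.2304]  P^+=[0.1008]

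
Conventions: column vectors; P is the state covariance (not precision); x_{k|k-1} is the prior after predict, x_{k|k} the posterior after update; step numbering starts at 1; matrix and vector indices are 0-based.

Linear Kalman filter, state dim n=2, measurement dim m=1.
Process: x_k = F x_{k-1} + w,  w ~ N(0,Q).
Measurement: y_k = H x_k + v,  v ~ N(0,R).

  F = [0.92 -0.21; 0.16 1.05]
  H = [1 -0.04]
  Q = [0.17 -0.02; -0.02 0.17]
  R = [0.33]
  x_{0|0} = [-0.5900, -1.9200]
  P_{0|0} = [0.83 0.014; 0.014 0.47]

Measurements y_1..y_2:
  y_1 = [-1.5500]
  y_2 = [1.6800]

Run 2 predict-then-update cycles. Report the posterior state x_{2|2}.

step 1: x^-=[-0.1396, -2.1104]  P^-=[0.8878 0.0116; 0.0116 0.7141]  S=[1.2180]  K=[0.7285; -0.0139]  nu=[-1.4948]  x^+=[-1.2286, -2.0896]  P^+=[0.2414 0.0240; 0.0240 0.7139]
step 2: x^-=[-0.6915, -2.3906]  P^-=[0.3965 -0.1195; -0.1195 0.9713]  S=[0.7376]  K=[0.5440; -0.2147]  nu=[2.2759]  x^+=[0.5467, -2.8793]  P^+=[0.1782 -0.0334; -0.0334 0.9373]

x_post = [0.5467, -2.8793]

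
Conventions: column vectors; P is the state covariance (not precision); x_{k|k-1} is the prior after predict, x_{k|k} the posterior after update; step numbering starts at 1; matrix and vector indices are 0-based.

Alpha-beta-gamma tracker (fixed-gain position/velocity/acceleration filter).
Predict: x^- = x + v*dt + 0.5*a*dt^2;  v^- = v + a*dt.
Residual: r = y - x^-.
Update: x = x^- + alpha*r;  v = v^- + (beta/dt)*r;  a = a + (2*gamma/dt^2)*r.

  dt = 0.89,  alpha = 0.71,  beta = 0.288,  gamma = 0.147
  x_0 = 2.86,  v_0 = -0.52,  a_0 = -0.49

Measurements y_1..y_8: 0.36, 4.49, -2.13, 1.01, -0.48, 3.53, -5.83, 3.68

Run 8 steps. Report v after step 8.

v_post = 1.0447

step 1: x_pred=2.2031  r=-1.8431  x^+=0.8945  v^+=-1.5525  a^+=-1.1741
step 2: x_pred=-0.9522  r=5.4422  x^+=2.9117  v^+=-0.8364  a^+=0.8459
step 3: x_pred=2.5024  r=-4.6324  x^+=-0.7866  v^+=-1.5826  a^+=-0.8735
step 4: x_pred=-2.5411  r=3.5511  x^+=-0.0198  v^+=-1.2109  a^+=0.4445
step 5: x_pred=-0.9215  r=0.4415  x^+=-0.6080  v^+=-0.6724  a^+=0.6084
step 6: x_pred=-0.9655  r=4.4955  x^+=2.2263  v^+=1.3238  a^+=2.2770
step 7: x_pred=4.3063  r=-10.1363  x^+=-2.8905  v^+=0.0702  a^+=-1.4853
step 8: x_pred=-3.4162  r=7.0962  x^+=1.6221  v^+=1.0447  a^+=1.1486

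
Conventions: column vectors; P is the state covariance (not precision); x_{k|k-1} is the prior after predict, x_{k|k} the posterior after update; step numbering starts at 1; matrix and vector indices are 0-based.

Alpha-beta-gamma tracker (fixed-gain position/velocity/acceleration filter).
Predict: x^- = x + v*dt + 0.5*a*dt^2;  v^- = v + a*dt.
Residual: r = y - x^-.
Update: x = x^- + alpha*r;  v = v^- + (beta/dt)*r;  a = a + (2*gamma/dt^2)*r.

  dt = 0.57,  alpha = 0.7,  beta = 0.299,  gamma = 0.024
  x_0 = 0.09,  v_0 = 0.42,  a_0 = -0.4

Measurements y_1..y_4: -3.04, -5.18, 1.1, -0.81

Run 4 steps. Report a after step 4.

step 1: x_pred=0.2644  r=-3.3044  x^+=-2.0487  v^+=-1.5414  a^+=-0.8882
step 2: x_pred=-3.0715  r=-2.1085  x^+=-4.5475  v^+=-3.1537  a^+=-1.1997
step 3: x_pred=-6.5399  r=7.6399  x^+=-1.1920  v^+=0.1701  a^+=-0.0710
step 4: x_pred=-1.1065  r=0.2965  x^+=-0.8990  v^+=0.2852  a^+=-0.0272

a_post = -0.0272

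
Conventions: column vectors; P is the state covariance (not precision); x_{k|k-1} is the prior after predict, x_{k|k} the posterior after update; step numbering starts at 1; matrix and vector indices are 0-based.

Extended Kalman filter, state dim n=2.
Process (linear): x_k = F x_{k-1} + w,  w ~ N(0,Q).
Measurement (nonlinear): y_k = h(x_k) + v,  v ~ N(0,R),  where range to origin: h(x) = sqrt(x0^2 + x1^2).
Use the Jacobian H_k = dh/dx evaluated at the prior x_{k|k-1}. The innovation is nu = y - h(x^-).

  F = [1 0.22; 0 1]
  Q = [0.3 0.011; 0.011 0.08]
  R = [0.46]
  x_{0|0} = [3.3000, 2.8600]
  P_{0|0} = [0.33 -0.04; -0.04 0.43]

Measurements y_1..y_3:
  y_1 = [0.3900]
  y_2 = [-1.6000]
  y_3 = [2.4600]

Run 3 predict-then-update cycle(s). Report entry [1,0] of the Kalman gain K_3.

step 1: x^-=[3.9292, 2.8600]  P^-=[0.6332 0.0656; 0.0656 0.5100]  H_jac=[0.8085 0.5885]  S=[1.1130]  K=[0.4947; 0.3173]  nu=[-4.4699]  x^+=[1.7181, 1.4416]  P^+=[0.3609 -0.1091; -0.1091 0.3979]
step 2: x^-=[2.0352, 1.4416]  P^-=[0.6321 -0.0106; -0.0106 0.4779]  H_jac=[0.8160 0.5780]  S=[1.0306]  K=[0.4946; 0.2597]  nu=[-4.0941]  x^+=[0.0104, 0.3785]  P^+=[0.3800 -0.1429; -0.1429 0.4084]
step 3: x^-=[0.0937, 0.3785]  P^-=[0.6369 -0.0421; -0.0421 0.4884]  H_jac=[0.2403 0.9707]  S=[0.9374]  K=[0.1197; 0.4950]  nu=[2.0701]  x^+=[0.3415, 1.4032]  P^+=[0.6235 -0.0976; -0.0976 0.2587]

K[1,0] = 0.4950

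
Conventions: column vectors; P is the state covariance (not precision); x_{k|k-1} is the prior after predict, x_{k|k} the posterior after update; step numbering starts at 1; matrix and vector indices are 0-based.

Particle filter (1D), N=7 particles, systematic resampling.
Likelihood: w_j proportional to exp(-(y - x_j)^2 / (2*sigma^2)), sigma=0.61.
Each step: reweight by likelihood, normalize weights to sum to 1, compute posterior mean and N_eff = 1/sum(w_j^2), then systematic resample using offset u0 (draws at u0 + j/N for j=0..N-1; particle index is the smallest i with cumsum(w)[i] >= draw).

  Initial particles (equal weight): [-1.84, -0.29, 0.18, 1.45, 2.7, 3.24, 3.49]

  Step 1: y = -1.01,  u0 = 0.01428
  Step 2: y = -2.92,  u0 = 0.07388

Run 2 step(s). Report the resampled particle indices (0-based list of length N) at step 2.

step 1: w=[0.3796, 0.4773, 0.1429, 0.0003, 0.0000, 0.0000, 0.0000]  mean=-0.8107  Neff=2.5492  idx=[0, 0, 0, 1, 1, 1, 2]
step 2: w=[0.3332, 0.3332, 0.3332, 0.0001, 0.0001, 0.0001, 0.0000]  mean=-1.8393  Neff=3.0027  idx=[0, 0, 1, 1, 1, 2, 2]

resampled_idx = [0, 0, 1, 1, 1, 2, 2]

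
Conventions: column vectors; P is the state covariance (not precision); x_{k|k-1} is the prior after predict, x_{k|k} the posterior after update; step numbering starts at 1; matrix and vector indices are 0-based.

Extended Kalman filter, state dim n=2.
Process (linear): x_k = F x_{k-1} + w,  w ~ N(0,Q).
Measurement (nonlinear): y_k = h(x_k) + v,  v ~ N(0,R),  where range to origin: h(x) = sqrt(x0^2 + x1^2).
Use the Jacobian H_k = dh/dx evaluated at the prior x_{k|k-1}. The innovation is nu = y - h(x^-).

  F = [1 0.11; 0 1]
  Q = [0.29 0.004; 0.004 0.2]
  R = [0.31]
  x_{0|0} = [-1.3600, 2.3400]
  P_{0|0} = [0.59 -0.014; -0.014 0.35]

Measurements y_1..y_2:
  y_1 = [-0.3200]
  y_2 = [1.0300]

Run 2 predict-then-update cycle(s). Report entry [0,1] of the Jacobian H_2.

step 1: x^-=[-1.1026, 2.3400]  P^-=[0.8812 0.0285; 0.0285 0.5500]  H_jac=[-0.4262 0.9046]  S=[0.8982]  K=[-0.3895; 0.5404]  nu=[-2.9068]  x^+=[0.0295, 0.7692]  P^+=[0.7449 0.2175; 0.2175 0.2877]
step 2: x^-=[0.1141, 0.7692]  P^-=[1.0863 0.2532; 0.2532 0.4877]  H_jac=[0.1467 0.9892]  S=[0.8841]  K=[0.4636; 0.5877]  nu=[0.2524]  x^+=[0.2311, 0.9175]  P^+=[0.8963 0.0123; 0.0123 0.1823]

H_jac[0,1] = 0.9892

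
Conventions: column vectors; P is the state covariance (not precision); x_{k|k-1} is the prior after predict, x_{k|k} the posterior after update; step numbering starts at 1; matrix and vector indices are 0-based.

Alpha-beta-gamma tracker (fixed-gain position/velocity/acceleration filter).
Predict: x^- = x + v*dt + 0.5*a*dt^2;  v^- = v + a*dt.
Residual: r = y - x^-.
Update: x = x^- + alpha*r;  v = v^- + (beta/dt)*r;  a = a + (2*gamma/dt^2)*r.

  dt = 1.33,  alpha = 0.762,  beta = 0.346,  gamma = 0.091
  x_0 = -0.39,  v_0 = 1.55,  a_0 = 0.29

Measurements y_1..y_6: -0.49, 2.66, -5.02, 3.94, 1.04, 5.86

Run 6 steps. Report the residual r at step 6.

step 1: x_pred=1.9280  r=-2.4180  x^+=0.0855  v^+=1.3067  a^+=0.0412
step 2: x_pred=1.8598  r=0.8002  x^+=2.4696  v^+=1.5697  a^+=0.1235
step 3: x_pred=4.6665  r=-9.6865  x^+=-2.7146  v^+=-0.7860  a^+=-0.8731
step 4: x_pred=-4.5322  r=8.4722  x^+=1.9236  v^+=0.2569  a^+=-0.0014
step 5: x_pred=2.2640  r=-1.2240  x^+=1.3313  v^+=-0.0634  a^+=-0.1273
step 6: x_pred=1.1344  r=4.7256  x^+=4.7353  v^+=0.9966  a^+=0.3589

resid = 4.7256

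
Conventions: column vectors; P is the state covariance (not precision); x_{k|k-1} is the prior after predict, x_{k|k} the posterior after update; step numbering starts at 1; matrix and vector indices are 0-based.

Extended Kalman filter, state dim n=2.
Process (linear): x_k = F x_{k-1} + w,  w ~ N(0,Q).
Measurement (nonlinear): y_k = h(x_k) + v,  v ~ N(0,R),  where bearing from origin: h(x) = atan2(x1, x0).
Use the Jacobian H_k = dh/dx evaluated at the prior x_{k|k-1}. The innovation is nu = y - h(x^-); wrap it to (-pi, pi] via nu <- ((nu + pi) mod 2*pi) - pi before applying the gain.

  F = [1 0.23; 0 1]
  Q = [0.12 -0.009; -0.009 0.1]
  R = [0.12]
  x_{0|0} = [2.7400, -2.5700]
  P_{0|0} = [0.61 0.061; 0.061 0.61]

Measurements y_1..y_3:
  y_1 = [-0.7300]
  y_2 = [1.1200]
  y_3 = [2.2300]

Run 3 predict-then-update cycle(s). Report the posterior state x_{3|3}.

step 1: x^-=[2.1489, -2.5700]  P^-=[0.7903 0.1923; 0.1923 0.7100]  H_jac=[0.2290 0.1915]  S=[0.2043]  K=[1.0659; 0.8808]  nu=[0.1444]  x^+=[2.3028, -2.4428]  P^+=[0.5582 0.0005; 0.0005 0.5515]
step 2: x^-=[1.7410, -2.4428]  P^-=[0.7075 0.1183; 0.1183 0.6515]  H_jac=[0.2715 0.1935]  S=[0.2090]  K=[1.0288; 0.7569]  nu=[2.0716]  x^+=[3.8722, -0.8749]  P^+=[0.4864 -0.0444; -0.0444 0.5318]
step 3: x^-=[3.6709, -0.8749]  P^-=[0.6141 0.0689; 0.0689 0.6318]  H_jac=[0.0614 0.2578]  S=[0.1665]  K=[0.3333; 1.0036]  nu=[2.4640]  x^+=[4.4921, 1.5980]  P^+=[0.5956 0.0132; 0.0132 0.4641]

x_post = [4.4921, 1.5980]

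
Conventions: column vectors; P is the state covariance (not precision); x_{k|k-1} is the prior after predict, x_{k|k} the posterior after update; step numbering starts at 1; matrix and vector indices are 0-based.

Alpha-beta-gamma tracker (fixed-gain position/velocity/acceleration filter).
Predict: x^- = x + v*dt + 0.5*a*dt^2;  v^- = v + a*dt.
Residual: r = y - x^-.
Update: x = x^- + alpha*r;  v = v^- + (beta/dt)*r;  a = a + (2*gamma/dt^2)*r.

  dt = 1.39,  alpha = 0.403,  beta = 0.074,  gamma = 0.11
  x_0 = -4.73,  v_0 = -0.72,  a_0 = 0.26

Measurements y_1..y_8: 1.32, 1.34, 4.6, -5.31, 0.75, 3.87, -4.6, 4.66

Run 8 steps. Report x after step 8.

x_post = 0.2561

step 1: x_pred=-5.4796  r=6.7996  x^+=-2.7394  v^+=0.0034  a^+=1.0342
step 2: x_pred=-1.7355  r=3.0755  x^+=-0.4961  v^+=1.6047  a^+=1.3844
step 3: x_pred=3.0719  r=1.5281  x^+=3.6877  v^+=3.6105  a^+=1.5584
step 4: x_pred=10.2118  r=-15.5218  x^+=3.9565  v^+=4.9503  a^+=-0.2090
step 5: x_pred=10.6356  r=-9.8856  x^+=6.6517  v^+=4.1336  a^+=-1.3346
step 6: x_pred=11.1081  r=-7.2381  x^+=8.1912  v^+=1.8932  a^+=-2.1588
step 7: x_pred=8.7372  r=-13.3372  x^+=3.3623  v^+=-1.8176  a^+=-3.6774
step 8: x_pred=-2.7167  r=7.3767  x^+=0.2561  v^+=-6.5365  a^+=-2.8375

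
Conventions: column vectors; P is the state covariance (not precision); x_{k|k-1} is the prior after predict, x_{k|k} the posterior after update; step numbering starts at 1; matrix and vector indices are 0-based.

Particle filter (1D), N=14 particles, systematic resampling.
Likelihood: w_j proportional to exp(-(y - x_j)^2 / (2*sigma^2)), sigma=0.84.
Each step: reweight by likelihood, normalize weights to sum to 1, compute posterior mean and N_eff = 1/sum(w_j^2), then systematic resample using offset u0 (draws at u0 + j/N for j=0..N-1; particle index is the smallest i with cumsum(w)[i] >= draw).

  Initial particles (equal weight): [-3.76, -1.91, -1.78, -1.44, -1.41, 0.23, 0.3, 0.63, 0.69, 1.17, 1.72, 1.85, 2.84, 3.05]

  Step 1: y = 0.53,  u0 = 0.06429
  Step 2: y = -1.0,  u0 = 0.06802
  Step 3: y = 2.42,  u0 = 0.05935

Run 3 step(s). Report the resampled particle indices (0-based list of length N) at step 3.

step 1: w=[0.0000, 0.0027, 0.0042, 0.0117, 0.0127, 0.1710, 0.1756, 0.1810, 0.1790, 0.1363, 0.0668, 0.0530, 0.0042, 0.0020]  mean=0.6729  Neff=6.6204  idx=[5, 5, 6, 6, 6, 7, 7, 8, 8, 8, 9, 9, 10, 11]
step 2: w=[0.1444, 0.1444, 0.1274, 0.1274, 0.1274, 0.0642, 0.0642, 0.0557, 0.0557, 0.0557, 0.0150, 0.0150, 0.0022, 0.0013]  mean=0.4187  Neff=9.2274  idx=[0, 0, 1, 1, 2, 3, 3, 4, 4, 5, 6, 7, 9, 12]
step 3: w=[0.0224, 0.0224, 0.0224, 0.0224, 0.0277, 0.0277, 0.0277, 0.0277, 0.0277, 0.0691, 0.0691, 0.0803, 0.0803, 0.4731]  mean=1.0738  Neff=3.9664  idx=[2, 5, 8, 9, 10, 11, 12, 13, 13, 13, 13, 13, 13, 13]

resampled_idx = [2, 5, 8, 9, 10, 11, 12, 13, 13, 13, 13, 13, 13, 13]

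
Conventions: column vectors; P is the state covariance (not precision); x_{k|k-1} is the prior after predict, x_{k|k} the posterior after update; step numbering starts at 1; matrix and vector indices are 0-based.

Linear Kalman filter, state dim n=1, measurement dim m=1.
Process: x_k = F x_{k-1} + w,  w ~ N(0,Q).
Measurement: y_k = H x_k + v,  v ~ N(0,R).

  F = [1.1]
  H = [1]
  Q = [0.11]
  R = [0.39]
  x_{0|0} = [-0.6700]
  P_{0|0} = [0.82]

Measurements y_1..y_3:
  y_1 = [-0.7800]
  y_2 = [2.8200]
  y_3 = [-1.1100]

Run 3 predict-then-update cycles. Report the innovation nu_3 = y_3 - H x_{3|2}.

innov = [-2.3588]

step 1: x^-=[-0.7370]  P^-=[1.1022]  S=[1.4922]  K=[0.7386]  nu=[-0.0430]  x^+=[-0.7688]  P^+=[0.2881]
step 2: x^-=[-0.8456]  P^-=[0.4586]  S=[0.8486]  K=[0.5404]  nu=[3.6656]  x^+=[1.1353]  P^+=[0.2108]
step 3: x^-=[1.2488]  P^-=[0.3650]  S=[0.7550]  K=[0.4835]  nu=[-2.3588]  x^+=[0.1084]  P^+=[0.1885]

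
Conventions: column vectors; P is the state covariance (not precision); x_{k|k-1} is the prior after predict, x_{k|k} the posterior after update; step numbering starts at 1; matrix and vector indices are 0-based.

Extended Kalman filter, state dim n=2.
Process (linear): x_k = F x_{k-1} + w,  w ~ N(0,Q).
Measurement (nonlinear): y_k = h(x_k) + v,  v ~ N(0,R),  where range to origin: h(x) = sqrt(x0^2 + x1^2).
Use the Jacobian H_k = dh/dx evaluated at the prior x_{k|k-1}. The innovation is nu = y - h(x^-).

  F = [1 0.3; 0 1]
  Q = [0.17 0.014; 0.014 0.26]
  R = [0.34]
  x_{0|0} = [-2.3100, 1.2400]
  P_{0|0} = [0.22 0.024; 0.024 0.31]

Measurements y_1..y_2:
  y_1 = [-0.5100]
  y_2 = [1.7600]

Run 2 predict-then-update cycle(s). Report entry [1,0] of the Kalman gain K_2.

K[1,0] = 0.2096

step 1: x^-=[-1.9380, 1.2400]  P^-=[0.4323 0.1310; 0.1310 0.5700]  H_jac=[-0.8423 0.5390]  S=[0.6934]  K=[-0.4234; 0.2839]  nu=[-2.8107]  x^+=[-0.7480, 0.4420]  P^+=[0.3080 0.2143; 0.2143 0.5141]
step 2: x^-=[-0.6155, 0.4420]  P^-=[0.6529 0.3826; 0.3826 0.7741]  H_jac=[-0.8123 0.5833]  S=[0.6716]  K=[-0.4574; 0.2096]  nu=[1.0023]  x^+=[-1.0739, 0.6521]  P^+=[0.5124 0.4470; 0.4470 0.7446]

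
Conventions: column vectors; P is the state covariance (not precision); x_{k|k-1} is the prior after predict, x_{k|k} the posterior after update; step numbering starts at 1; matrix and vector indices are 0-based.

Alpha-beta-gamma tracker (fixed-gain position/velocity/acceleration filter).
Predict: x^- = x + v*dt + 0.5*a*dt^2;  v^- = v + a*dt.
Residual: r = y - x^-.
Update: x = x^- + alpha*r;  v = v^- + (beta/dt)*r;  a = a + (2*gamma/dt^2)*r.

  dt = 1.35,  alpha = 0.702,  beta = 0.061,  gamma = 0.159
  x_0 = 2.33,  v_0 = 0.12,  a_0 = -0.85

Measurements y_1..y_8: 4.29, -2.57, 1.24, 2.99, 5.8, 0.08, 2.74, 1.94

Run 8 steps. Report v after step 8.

v_post = 5.7488

step 1: x_pred=1.7174  r=2.5726  x^+=3.5234  v^+=-0.9113  a^+=-0.4011
step 2: x_pred=1.9277  r=-4.4977  x^+=-1.2297  v^+=-1.6560  a^+=-1.1859
step 3: x_pred=-4.5460  r=5.7860  x^+=-0.4842  v^+=-2.9955  a^+=-0.1763
step 4: x_pred=-4.6889  r=7.6789  x^+=0.7017  v^+=-2.8866  a^+=1.1635
step 5: x_pred=-2.1350  r=7.9350  x^+=3.4354  v^+=-0.9573  a^+=2.5481
step 6: x_pred=4.4649  r=-4.3849  x^+=1.3867  v^+=2.2844  a^+=1.7830
step 7: x_pred=6.0954  r=-3.3554  x^+=3.7399  v^+=4.5398  a^+=1.1975
step 8: x_pred=10.9598  r=-9.0198  x^+=4.6279  v^+=5.7488  a^+=-0.3763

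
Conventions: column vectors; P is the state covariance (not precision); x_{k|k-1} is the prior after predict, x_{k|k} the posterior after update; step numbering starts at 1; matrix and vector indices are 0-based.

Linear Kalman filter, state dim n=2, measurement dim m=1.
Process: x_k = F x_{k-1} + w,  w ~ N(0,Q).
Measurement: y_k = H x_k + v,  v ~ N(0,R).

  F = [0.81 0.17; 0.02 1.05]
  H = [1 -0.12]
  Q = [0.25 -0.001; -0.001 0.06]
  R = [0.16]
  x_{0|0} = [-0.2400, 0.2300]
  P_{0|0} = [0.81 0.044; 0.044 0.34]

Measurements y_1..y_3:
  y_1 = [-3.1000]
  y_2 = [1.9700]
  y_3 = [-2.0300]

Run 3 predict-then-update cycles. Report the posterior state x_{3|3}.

step 1: x^-=[-0.1553, 0.2367]  P^-=[0.8034 0.1104; 0.1104 0.4370]  S=[0.9432]  K=[0.8377; 0.0614]  nu=[-2.9163]  x^+=[-2.5984, 0.0575]  P^+=[0.1415 0.0618; 0.0618 0.4335]
step 2: x^-=[-2.0949, 0.0085]  P^-=[0.3724 0.1315; 0.1315 0.5405]  S=[0.5086]  K=[0.7011; 0.1310]  nu=[4.0659]  x^+=[0.7558, 0.5409]  P^+=[0.1224 0.0848; 0.0848 0.5318]
step 3: x^-=[0.7042, 0.5831]  P^-=[0.3690 0.1683; 0.1683 0.6499]  S=[0.4980]  K=[0.7005; 0.1814]  nu=[-2.6642]  x^+=[-1.1620, 0.0999]  P^+=[0.1247 0.1050; 0.1050 0.6336]

x_post = [-1.1620, 0.0999]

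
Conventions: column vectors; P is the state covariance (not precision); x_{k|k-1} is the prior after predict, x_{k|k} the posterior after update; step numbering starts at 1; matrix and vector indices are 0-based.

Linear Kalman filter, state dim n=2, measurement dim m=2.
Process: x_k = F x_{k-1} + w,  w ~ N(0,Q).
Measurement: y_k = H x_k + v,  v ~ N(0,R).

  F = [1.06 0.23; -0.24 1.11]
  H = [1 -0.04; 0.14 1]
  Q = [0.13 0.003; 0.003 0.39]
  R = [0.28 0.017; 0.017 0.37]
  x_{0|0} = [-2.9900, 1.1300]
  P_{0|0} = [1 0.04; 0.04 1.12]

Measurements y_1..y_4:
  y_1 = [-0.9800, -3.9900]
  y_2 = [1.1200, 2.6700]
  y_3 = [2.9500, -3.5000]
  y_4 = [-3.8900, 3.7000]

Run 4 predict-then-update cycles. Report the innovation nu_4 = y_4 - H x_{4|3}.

step 1: x^-=[-2.9095, 1.9719]  P^-=[1.3324 0.0794; 0.0794 1.8062]  S=[1.6089 0.2102; 0.2102 2.2246]  K=[0.8207 0.0420; -0.1036 0.8267]  nu=[2.0084, -5.5546]  x^+=[-1.4945, -2.8283]  P^+=[0.2304 -0.0028; -0.0028 0.3045]
step 2: x^-=[-2.2347, -2.7807]  P^-=[0.4036 0.0190; 0.0190 0.7799]  S=[0.6833 0.0612; 0.0612 1.1632]  K=[0.5865 0.0341; -0.0785 0.6769]  nu=[3.2435, 5.7636]  x^+=[-0.1361, 0.8664]  P^+=[0.1648 -0.0005; -0.0005 0.2492]
step 3: x^-=[0.0550, 0.9944]  P^-=[0.3281 0.0241; 0.0241 0.7068]  S=[0.6073 0.0587; 0.0587 1.0900]  K=[0.5352 0.0355; -0.0701 0.6553]  nu=[2.9348, -4.5021]  x^+=[1.4660, -2.1617]  P^+=[0.1505 0.0012; 0.0012 0.2411]
step 4: x^-=[1.0568, -2.7513]  P^-=[0.3124 0.0276; 0.0276 0.6951]  S=[0.5913 0.0603; 0.0603 1.0790]  K=[0.5227 0.0368; -0.0669 0.6516]  nu=[-5.0569, 6.3033]  x^+=[-1.3543, 1.6941]  P^+=[0.1471 0.0019; 0.0019 0.2397]

innov = [-5.0569, 6.3033]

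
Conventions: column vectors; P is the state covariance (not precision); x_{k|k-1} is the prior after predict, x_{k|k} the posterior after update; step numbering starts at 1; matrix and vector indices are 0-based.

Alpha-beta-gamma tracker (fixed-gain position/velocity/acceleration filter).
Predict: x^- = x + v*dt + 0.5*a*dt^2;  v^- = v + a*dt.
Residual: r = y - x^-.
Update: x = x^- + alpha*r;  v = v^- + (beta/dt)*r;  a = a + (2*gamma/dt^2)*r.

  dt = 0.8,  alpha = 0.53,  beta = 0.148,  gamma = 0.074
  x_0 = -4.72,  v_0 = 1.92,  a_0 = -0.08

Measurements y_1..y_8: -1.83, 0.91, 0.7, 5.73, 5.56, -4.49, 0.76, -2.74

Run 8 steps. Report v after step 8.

v_post = -4.5534

step 1: x_pred=-3.2096  r=1.3796  x^+=-2.4784  v^+=2.1112  a^+=0.2390
step 2: x_pred=-0.7129  r=1.6229  x^+=0.1472  v^+=2.6027  a^+=0.6143
step 3: x_pred=2.4260  r=-1.7260  x^+=1.5112  v^+=2.7749  a^+=0.2152
step 4: x_pred=3.8000  r=1.9300  x^+=4.8229  v^+=3.3041  a^+=0.6615
step 5: x_pred=7.6778  r=-2.1178  x^+=6.5554  v^+=3.4415  a^+=0.1718
step 6: x_pred=9.3636  r=-13.8536  x^+=2.0212  v^+=1.0160  a^+=-3.0319
step 7: x_pred=1.8638  r=-1.1038  x^+=1.2788  v^+=-1.6137  a^+=-3.2871
step 8: x_pred=-1.0640  r=-1.6760  x^+=-1.9523  v^+=-4.5534  a^+=-3.6747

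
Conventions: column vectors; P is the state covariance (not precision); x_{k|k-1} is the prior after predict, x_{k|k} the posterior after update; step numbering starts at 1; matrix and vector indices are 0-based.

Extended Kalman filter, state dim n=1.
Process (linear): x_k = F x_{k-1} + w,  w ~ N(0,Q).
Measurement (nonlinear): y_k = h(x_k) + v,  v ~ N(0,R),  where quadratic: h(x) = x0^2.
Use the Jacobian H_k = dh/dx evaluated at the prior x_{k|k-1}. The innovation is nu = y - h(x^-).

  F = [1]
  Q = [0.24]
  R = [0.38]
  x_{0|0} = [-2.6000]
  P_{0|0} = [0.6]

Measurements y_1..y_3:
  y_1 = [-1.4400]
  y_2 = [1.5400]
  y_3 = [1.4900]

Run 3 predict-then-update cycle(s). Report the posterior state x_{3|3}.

x_post = [-1.2180]

step 1: x^-=[-2.6000]  P^-=[0.8400]  H_jac=[-5.2000]  S=[23.0936]  K=[-0.1891]  nu=[-8.2000]  x^+=[-1.0490]  P^+=[0.0138]
step 2: x^-=[-1.0490]  P^-=[0.2538]  H_jac=[-2.0980]  S=[1.4973]  K=[-0.3557]  nu=[0.4395]  x^+=[-1.2054]  P^+=[0.0644]
step 3: x^-=[-1.2054]  P^-=[0.3044]  H_jac=[-2.4107]  S=[2.1491]  K=[-0.3415]  nu=[0.0371]  x^+=[-1.2180]  P^+=[0.0538]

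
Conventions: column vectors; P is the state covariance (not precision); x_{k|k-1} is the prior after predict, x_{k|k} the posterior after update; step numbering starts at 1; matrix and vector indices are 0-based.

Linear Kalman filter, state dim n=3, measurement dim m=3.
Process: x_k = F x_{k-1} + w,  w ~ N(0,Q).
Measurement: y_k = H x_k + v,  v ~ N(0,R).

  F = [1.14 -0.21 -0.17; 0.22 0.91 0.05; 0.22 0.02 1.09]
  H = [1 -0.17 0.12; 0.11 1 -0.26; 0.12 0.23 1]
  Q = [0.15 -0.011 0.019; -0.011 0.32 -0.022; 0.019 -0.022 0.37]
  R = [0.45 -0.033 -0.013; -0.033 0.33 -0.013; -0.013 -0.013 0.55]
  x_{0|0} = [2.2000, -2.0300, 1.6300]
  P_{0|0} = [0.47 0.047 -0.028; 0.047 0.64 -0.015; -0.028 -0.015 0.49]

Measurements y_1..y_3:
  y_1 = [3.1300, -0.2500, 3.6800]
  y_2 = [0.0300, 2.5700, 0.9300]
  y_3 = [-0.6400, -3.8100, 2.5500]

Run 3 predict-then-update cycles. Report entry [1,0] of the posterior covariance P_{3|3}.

P_post[1,0] = -0.0159

step 1: x^-=[2.6572, -1.2818, 2.2201]  P^-=[0.7905 0.0289 0.0120; 0.0289 0.8908 0.0268; 0.0120 0.0268 0.9615]  S=[1.2720 -0.0977 0.1769; -0.0977 1.2871 -0.0173; 0.1769 -0.0173 1.5868]  K=[0.6287 0.1353 0.0030; -0.0637 0.6865 0.1628; -0.0007 -0.1642 0.6090]  nu=[-0.0115, 1.3167, 1.4359]  x^+=[2.8324, -0.1434, 2.8783]  P^+=[0.2801 -0.0168 -0.0380; -0.0168 0.2360 0.0292; -0.0380 0.0292 0.3350]
step 2: x^-=[2.7698, 0.6366, 3.7576]  P^-=[0.5590 -0.0109 -0.0260; -0.0109 0.5249 0.0301; -0.0260 0.0301 0.7645]  S=[1.0314 -0.0840 0.0923; -0.0840 0.8968 -0.0590; 0.0923 -0.0590 1.3573]  K=[0.5505 0.1152 -0.0040; -0.0590 0.5789 0.1393; -0.0039 -0.1548 0.5596]  nu=[-3.0825, 2.6057, -3.3064]  x^+=[1.3865, 1.8661, 1.5161]  P^+=[0.2455 -0.0166 -0.0365; -0.0166 0.1997 0.0259; -0.0365 0.0259 0.3083]
step 3: x^-=[0.9309, 2.0790, 1.9949]  P^-=[0.5108 -0.0117 -0.0270; -0.0117 0.4930 0.0235; -0.0270 0.0235 0.7317]  S=[0.9821 -0.0844 0.0836; -0.0844 0.8654 -0.0648; 0.0836 -0.0648 1.3188]  K=[0.5287 0.1108 -0.0041; -0.0572 0.5656 0.1342; -0.0023 -0.1552 0.5490]  nu=[-1.4569, -5.4727, -0.0348]  x^+=[-0.4455, -0.9377, 2.8285]  P^+=[0.2358 -0.0159 -0.0352; -0.0159 0.1949 0.0243; -0.0352 0.0243 0.3026]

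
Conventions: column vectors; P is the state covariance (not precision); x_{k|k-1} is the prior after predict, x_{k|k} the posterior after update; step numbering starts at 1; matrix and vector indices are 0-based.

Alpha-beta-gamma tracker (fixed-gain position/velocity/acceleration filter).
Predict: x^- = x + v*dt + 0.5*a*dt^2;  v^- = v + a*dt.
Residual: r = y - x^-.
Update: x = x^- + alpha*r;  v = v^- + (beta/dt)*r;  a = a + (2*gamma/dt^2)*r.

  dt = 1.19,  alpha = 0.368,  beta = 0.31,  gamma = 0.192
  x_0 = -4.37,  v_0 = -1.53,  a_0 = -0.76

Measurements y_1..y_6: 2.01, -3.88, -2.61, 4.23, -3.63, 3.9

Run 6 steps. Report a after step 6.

step 1: x_pred=-6.7288  r=8.7388  x^+=-3.5129  v^+=-0.1579  a^+=1.6097
step 2: x_pred=-2.5611  r=-1.3189  x^+=-3.0465  v^+=1.4140  a^+=1.2520
step 3: x_pred=-0.4772  r=-2.1328  x^+=-1.2621  v^+=2.3484  a^+=0.6737
step 4: x_pred=2.0095  r=2.2205  x^+=2.8266  v^+=3.7285  a^+=1.2758
step 5: x_pred=8.1669  r=-11.7969  x^+=3.8257  v^+=2.1736  a^+=-1.9231
step 6: x_pred=5.0506  r=-1.1506  x^+=4.6272  v^+=-0.4146  a^+=-2.2351

a_post = -2.2351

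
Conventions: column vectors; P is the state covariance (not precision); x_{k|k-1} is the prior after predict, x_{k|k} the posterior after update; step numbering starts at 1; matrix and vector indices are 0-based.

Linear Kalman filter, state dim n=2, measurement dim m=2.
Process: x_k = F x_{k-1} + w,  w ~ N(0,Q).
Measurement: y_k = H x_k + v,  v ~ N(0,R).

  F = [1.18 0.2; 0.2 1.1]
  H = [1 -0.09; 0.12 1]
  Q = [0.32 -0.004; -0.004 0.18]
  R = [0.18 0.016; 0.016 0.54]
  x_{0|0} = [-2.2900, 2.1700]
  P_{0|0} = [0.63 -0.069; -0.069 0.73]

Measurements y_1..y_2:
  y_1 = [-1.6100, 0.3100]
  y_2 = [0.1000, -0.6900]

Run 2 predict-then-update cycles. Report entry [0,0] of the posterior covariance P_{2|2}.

step 1: x^-=[-2.2682, 1.9290]  P^-=[1.1938 0.2130; 0.2130 1.0581]  S=[1.3441 0.2747; 0.2747 1.6664]  K=[0.8592 0.0721; -0.0469 0.6580]  nu=[0.8318, -1.3468]  x^+=[-1.6506, 1.0037]  P^+=[0.1588 0.0336; 0.0336 0.3506]
step 2: x^-=[-1.7470, 0.7740]  P^-=[0.5711 0.1556; 0.1556 0.6253]  S=[0.7281 0.1822; 0.1822 1.2109]  K=[0.7469 0.0727; 0.0035 0.5313]  nu=[1.9167, -1.2543]  x^+=[-0.4067, 0.1142]  P^+=[0.1387 0.0346; 0.0346 0.2828]

P_post[0,0] = 0.1387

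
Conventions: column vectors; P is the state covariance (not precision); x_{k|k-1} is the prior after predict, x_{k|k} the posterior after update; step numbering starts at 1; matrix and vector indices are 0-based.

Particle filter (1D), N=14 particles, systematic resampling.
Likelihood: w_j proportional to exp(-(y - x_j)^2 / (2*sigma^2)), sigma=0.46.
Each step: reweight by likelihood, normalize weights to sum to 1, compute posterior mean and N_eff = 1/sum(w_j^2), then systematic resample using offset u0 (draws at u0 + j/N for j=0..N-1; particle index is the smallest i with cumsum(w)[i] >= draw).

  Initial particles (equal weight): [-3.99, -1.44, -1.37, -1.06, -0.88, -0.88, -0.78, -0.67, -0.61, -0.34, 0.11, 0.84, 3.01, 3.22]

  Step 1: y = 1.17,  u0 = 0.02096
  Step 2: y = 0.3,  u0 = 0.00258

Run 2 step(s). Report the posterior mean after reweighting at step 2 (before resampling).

step 1: w=[0.0000, 0.0000, 0.0000, 0.0000, 0.0001, 0.0001, 0.0001, 0.0004, 0.0007, 0.0054, 0.0828, 0.9101, 0.0004, 0.0001]  mean=0.7722  Neff=1.1974  idx=[10, 11, 11, 11, 11, 11, 11, 11, 11, 11, 11, 11, 11, 11]
step 2: w=[0.1233, 0.0674, 0.0674, 0.0674, 0.0674, 0.0674, 0.0674, 0.0674, 0.0674, 0.0674, 0.0674, 0.0674, 0.0674, 0.0674]  mean=0.7500  Neff=13.4535  idx=[0, 0, 1, 2, 3, 4, 5, 6, 7, 8, 9, 10, 11, 12]

post_mean = 0.7500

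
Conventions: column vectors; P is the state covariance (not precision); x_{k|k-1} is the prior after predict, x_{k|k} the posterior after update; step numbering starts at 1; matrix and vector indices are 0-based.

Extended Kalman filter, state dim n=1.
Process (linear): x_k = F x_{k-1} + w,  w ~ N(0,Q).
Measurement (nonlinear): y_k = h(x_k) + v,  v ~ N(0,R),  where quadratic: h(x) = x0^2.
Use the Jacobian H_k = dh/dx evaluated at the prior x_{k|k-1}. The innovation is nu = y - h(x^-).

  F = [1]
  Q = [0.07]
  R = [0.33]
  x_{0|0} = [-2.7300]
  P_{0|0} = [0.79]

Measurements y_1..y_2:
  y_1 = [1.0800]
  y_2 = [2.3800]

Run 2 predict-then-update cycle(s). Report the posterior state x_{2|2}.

x_post = [-1.5531]

step 1: x^-=[-2.7300]  P^-=[0.8600]  H_jac=[-5.4600]  S=[25.9680]  K=[-0.1808]  nu=[-6.3729]  x^+=[-1.5776]  P^+=[0.0109]
step 2: x^-=[-1.5776]  P^-=[0.0809]  H_jac=[-3.1553]  S=[1.1357]  K=[-0.2248]  nu=[-0.1089]  x^+=[-1.5531]  P^+=[0.0235]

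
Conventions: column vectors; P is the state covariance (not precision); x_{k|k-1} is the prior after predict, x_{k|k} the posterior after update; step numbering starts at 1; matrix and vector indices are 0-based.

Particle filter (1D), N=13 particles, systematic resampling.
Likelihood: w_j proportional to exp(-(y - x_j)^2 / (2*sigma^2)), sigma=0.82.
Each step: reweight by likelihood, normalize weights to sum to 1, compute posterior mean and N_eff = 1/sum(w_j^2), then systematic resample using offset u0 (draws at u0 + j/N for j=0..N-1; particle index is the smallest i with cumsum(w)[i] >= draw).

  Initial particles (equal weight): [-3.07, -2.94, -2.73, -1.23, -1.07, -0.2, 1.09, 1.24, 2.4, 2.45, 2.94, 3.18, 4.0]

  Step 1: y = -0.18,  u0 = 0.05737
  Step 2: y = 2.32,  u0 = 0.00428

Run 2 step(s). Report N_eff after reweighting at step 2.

step 1: w=[0.0008, 0.0014, 0.0031, 0.1730, 0.2179, 0.3925, 0.1183, 0.0877, 0.0028, 0.0023, 0.0003, 0.0001, 0.0000]  mean=-0.2882  Neff=3.9504  idx=[3, 3, 4, 4, 4, 5, 5, 5, 5, 5, 6, 6, 7]
step 2: w=[0.0001, 0.0001, 0.0002, 0.0002, 0.0002, 0.0080, 0.0080, 0.0080, 0.0080, 0.0080, 0.2913, 0.2913, 0.3769]  mean=1.0936  Neff=3.2048  idx=[5, 10, 10, 10, 10, 11, 11, 11, 11, 12, 12, 12, 12]

N_eff = 3.2048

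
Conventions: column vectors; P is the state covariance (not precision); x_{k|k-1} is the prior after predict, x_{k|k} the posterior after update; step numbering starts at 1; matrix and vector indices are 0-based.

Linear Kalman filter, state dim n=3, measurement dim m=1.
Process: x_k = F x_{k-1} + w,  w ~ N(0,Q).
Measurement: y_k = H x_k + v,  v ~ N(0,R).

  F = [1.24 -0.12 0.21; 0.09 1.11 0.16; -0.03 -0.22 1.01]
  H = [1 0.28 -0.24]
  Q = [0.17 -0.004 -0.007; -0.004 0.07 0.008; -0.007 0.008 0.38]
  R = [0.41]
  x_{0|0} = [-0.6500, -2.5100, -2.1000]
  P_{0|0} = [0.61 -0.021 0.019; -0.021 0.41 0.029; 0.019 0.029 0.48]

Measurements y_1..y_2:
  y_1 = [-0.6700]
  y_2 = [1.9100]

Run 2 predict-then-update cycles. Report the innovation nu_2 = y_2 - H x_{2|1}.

step 1: x^-=[-0.9458, -3.1806, -1.5493]  P^-=[1.1497 0.0072 0.1074; 0.0072 0.5990 0.0180; 0.1074 0.0180 0.8757]  S=[1.6072]  K=[0.7006; 0.1062; -0.0608]  nu=[0.7945]  x^+=[-0.3892, -3.0962, -1.5976]  P^+=[0.3609 -0.1123 0.1759; -0.1123 0.5809 0.0284; 0.1759 0.0284 0.8698]
step 2: x^-=[-0.4465, -3.7275, -0.9207]  P^-=[0.8952 -0.1209 0.4240; -0.1209 0.8037 0.0577; 0.4240 0.0577 1.2709]  S=[1.1624]  K=[0.6535; 0.0776; 0.1163]  nu=[3.1792]  x^+=[1.6310, -3.4807, -0.5511]  P^+=[0.3989 -0.1799 0.3357; -0.1799 0.7967 0.0472; 0.3357 0.0472 1.2552]

innov = [3.1792]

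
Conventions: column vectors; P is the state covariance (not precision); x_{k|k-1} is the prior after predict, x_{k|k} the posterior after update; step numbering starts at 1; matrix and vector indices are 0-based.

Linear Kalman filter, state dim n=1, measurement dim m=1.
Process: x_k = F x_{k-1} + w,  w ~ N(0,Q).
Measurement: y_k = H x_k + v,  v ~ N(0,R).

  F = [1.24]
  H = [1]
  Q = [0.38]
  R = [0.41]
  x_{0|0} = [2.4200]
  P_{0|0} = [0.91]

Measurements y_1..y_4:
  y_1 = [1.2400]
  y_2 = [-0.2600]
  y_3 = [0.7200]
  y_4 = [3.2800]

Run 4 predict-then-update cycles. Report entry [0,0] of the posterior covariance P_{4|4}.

P_post[0,0] = 0.2709

step 1: x^-=[3.0008]  P^-=[1.7792]  S=[2.1892]  K=[0.8127]  nu=[-1.7608]  x^+=[1.5698]  P^+=[0.3332]
step 2: x^-=[1.9465]  P^-=[0.8924]  S=[1.3024]  K=[0.6852]  nu=[-2.2065]  x^+=[0.4346]  P^+=[0.2809]
step 3: x^-=[0.5390]  P^-=[0.8120]  S=[1.2220]  K=[0.6645]  nu=[0.1810]  x^+=[0.6593]  P^+=[0.2724]
step 4: x^-=[0.8175]  P^-=[0.7989]  S=[1.2089]  K=[0.6608]  nu=[2.4625]  x^+=[2.4448]  P^+=[0.2709]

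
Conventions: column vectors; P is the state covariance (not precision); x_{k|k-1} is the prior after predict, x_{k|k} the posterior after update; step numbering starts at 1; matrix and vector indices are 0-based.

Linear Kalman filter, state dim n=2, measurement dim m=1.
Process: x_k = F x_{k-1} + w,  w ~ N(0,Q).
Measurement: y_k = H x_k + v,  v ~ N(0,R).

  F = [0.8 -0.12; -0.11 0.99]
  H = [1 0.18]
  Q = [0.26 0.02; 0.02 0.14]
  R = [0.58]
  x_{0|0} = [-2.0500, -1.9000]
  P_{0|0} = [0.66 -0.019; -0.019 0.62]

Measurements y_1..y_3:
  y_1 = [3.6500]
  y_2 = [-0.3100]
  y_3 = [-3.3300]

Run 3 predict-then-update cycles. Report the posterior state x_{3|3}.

x_post = [-0.8860, -1.5039]

step 1: x^-=[-1.4120, -1.6555]  P^-=[0.6950 -0.1270; -0.1270 0.7598]  S=[1.2539]  K=[0.5360; 0.0078]  nu=[5.3600]  x^+=[1.4611, -1.6139]  P^+=[0.3347 -0.1322; -0.1322 0.7597]
step 2: x^-=[1.3626, -1.7585]  P^-=[0.5105 -0.2062; -0.2062 0.9174]  S=[1.0460]  K=[0.4526; -0.0392]  nu=[-1.3560]  x^+=[0.7488, -1.7053]  P^+=[0.2963 -0.1876; -0.1876 0.9158]
step 3: x^-=[0.8037, -1.7706]  P^-=[0.4988 -0.2659; -0.2659 1.0821]  S=[1.0181]  K=[0.4429; -0.0699]  nu=[-3.8150]  x^+=[-0.8860, -1.5039]  P^+=[0.2991 -0.2344; -0.2344 1.0771]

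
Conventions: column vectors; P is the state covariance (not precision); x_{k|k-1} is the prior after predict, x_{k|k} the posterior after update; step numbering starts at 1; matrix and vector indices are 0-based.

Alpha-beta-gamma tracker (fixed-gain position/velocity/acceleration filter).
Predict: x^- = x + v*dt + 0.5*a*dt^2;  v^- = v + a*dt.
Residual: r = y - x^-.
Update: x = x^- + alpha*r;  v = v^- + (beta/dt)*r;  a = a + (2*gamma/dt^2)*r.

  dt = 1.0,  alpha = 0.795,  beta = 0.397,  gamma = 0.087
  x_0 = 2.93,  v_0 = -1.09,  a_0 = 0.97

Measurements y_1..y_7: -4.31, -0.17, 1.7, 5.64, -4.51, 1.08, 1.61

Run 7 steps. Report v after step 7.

step 1: x_pred=2.3250  r=-6.6350  x^+=-2.9498  v^+=-2.7541  a^+=-0.1845
step 2: x_pred=-5.7962  r=5.6262  x^+=-1.3234  v^+=-0.7050  a^+=0.7945
step 3: x_pred=-1.6311  r=3.3311  x^+=1.0171  v^+=1.4119  a^+=1.3741
step 4: x_pred=3.1161  r=2.5239  x^+=5.1226  v^+=3.7880  a^+=1.8132
step 5: x_pred=9.8172  r=-14.3272  x^+=-1.5729  v^+=-0.0867  a^+=-0.6797
step 6: x_pred=-1.9994  r=3.0794  x^+=0.4487  v^+=0.4562  a^+=-0.1439
step 7: x_pred=0.8330  r=0.7770  x^+=1.4507  v^+=0.6208  a^+=-0.0087

v_post = 0.6208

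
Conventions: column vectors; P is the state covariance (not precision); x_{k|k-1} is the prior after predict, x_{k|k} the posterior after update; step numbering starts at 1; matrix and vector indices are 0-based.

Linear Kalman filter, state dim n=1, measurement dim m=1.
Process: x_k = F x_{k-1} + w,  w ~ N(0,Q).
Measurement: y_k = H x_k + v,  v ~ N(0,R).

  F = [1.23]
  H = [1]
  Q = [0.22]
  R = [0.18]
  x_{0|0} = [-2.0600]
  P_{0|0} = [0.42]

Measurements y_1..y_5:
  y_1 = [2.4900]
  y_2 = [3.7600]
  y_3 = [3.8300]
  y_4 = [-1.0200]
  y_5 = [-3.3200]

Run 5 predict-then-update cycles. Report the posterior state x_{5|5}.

step 1: x^-=[-2.5338]  P^-=[0.8554]  S=[1.0354]  K=[0.8262]  nu=[5.0238]  x^+=[1.6166]  P^+=[0.1487]
step 2: x^-=[1.9885]  P^-=[0.4450]  S=[0.6250]  K=[0.7120]  nu=[1.7715]  x^+=[3.2498]  P^+=[0.1282]
step 3: x^-=[3.9972]  P^-=[0.4139]  S=[0.5939]  K=[0.6969]  nu=[-0.1672]  x^+=[3.8807]  P^+=[0.1254]
step 4: x^-=[4.7732]  P^-=[0.4098]  S=[0.5898]  K=[0.6948]  nu=[-5.7932]  x^+=[0.7481]  P^+=[0.1251]
step 5: x^-=[0.9201]  P^-=[0.4092]  S=[0.5892]  K=[0.6945]  nu=[-4.2401]  x^+=[-2.0247]  P^+=[0.1250]

x_post = [-2.0247]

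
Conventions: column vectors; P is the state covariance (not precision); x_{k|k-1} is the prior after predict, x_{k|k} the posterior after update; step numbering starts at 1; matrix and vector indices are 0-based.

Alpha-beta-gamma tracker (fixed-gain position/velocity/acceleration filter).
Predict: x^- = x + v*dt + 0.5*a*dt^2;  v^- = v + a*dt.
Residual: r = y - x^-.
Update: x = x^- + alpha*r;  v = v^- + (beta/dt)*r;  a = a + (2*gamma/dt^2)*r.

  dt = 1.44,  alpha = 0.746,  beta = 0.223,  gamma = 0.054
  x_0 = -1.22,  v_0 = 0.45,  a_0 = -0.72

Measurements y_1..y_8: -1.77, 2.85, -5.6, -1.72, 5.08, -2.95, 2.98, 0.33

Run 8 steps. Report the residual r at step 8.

resid = -1.3508

step 1: x_pred=-1.3185  r=-0.4515  x^+=-1.6553  v^+=-0.6567  a^+=-0.7435
step 2: x_pred=-3.3719  r=6.2219  x^+=1.2696  v^+=-0.7639  a^+=-0.4195
step 3: x_pred=-0.2652  r=-5.3348  x^+=-4.2450  v^+=-2.1940  a^+=-0.6973
step 4: x_pred=-8.1273  r=6.4073  x^+=-3.3475  v^+=-2.2059  a^+=-0.3636
step 5: x_pred=-6.9010  r=11.9810  x^+=2.0368  v^+=-0.8741  a^+=0.2604
step 6: x_pred=1.0481  r=-3.9981  x^+=-1.9345  v^+=-1.1183  a^+=0.0522
step 7: x_pred=-3.4907  r=6.4707  x^+=1.3364  v^+=-0.0411  a^+=0.3892
step 8: x_pred=1.6808  r=-1.3508  x^+=0.6731  v^+=0.3102  a^+=0.3188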